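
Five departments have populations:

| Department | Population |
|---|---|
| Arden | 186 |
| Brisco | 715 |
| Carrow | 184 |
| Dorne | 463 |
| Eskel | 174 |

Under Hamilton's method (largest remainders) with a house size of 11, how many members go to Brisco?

5

The standard divisor is 1722/11 ≈ 156.545.
Standard quotas: Arden 1.188, Brisco 4.567, Carrow 1.175, Dorne 2.958, Eskel 1.111.
Lower quotas: Arden 1, Brisco 4, Carrow 1, Dorne 2, Eskel 1 (sum 9, leaving 2 seats).
Remainders in descending order: Dorne 0.958, Brisco 0.567, Arden 0.188, Carrow 0.175, Eskel 0.111.
Largest remainders: Dorne, Brisco receive the extra seats.
Brisco receives 5.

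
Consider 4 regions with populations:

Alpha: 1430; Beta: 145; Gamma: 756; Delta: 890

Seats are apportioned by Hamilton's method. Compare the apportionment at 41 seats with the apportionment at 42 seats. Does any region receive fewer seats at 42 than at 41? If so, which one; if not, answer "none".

At 41 seats: Alpha 18, Beta 2, Gamma 10, Delta 11.
At 42 seats: Alpha 19, Beta 2, Gamma 10, Delta 11.
No region's allocation decreased.

none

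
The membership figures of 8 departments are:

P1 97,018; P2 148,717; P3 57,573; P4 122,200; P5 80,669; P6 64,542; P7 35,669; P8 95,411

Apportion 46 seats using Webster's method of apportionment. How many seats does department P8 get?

6

Standard divisor 701799/46 ≈ 15256.5; standard quotas: P1 6.359, P2 9.748, P3 3.774, P4 8.010, P5 5.288, P6 4.230, P7 2.338, P8 6.254.
Rounding to the nearest integer gives 6, 10, 4, 8, 5, 4, 2, 6 = 45 seats, so the divisor must be adjusted.
With modified divisor 14800: modified quotas P1 6.555, P2 10.048, P3 3.890, P4 8.257, P5 5.451, P6 4.361, P7 2.410, P8 6.447.
Rounding to the nearest integer: P1 7, P2 10, P3 4, P4 8, P5 5, P6 4, P7 2, P8 6 (total 46).
P8 receives 6.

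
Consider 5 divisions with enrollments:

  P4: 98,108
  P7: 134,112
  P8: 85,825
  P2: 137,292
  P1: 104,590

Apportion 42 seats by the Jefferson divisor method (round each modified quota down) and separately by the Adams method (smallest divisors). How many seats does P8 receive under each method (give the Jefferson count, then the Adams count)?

Jefferson: P4 7, P7 10, P8 6, P2 11, P1 8.
Adams: P4 7, P7 10, P8 7, P2 10, P1 8.
P8 gets 6 under Jefferson and 7 under Adams.

6 and 7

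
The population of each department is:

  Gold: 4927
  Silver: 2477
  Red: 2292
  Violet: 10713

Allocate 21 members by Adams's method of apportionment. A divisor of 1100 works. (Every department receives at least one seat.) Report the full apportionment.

With modified divisor 1100: modified quotas Gold 4.479, Silver 2.252, Red 2.084, Violet 9.739.
Rounding up: Gold 5, Silver 3, Red 3, Violet 10 (total 21).

Gold=5, Silver=3, Red=3, Violet=10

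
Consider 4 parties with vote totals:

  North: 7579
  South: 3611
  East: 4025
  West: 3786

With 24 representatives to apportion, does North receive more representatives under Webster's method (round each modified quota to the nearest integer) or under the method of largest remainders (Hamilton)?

Hamilton

Webster: North 9, South 5, East 5, West 5.
Hamilton: North 10, South 4, East 5, West 5.
North gets 9 under Webster and 10 under Hamilton.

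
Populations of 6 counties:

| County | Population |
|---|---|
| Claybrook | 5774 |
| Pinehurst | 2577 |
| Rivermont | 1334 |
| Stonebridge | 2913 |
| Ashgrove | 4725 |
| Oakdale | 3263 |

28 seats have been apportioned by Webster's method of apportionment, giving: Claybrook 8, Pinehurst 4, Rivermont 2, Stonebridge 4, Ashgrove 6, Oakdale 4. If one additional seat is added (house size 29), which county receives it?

Ashgrove

Priority for the next seat is population ÷ (current seats + 0.5).
Priorities: Claybrook 679.294, Pinehurst 572.667, Rivermont 533.600, Stonebridge 647.333, Ashgrove 726.923, Oakdale 725.111.
Highest priority: Ashgrove.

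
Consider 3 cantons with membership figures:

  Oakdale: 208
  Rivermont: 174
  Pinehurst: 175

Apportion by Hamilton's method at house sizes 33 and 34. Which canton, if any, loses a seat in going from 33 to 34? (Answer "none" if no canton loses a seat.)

At 33 seats: Oakdale 12, Rivermont 10, Pinehurst 11.
At 34 seats: Oakdale 13, Rivermont 10, Pinehurst 11.
No canton's allocation decreased.

none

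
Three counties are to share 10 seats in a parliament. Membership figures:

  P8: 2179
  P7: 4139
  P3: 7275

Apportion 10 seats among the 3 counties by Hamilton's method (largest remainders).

P8: 2, P7: 3, P3: 5

The standard divisor is 13593/10 ≈ 1359.3.
Standard quotas: P8 1.6030, P7 3.0449, P3 5.3520.
Lower quotas: P8 1, P7 3, P3 5 (sum 9, leaving 1 seat).
Remainders in descending order: P8 0.6030, P3 0.3520, P7 0.0449.
Largest remainder: P8 receives the extra seat.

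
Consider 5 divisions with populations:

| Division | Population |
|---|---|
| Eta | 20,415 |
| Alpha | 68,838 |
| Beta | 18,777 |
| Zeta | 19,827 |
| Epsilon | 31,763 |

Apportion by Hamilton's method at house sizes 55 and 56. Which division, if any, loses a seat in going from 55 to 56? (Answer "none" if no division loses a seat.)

At 55 seats: Eta 7, Alpha 24, Beta 6, Zeta 7, Epsilon 11.
At 56 seats: Eta 7, Alpha 24, Beta 7, Zeta 7, Epsilon 11.
No division's allocation decreased.

none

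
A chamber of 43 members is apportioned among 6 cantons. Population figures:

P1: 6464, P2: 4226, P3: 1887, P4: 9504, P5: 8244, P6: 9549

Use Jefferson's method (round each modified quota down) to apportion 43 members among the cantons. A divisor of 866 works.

P1 7, P2 4, P3 2, P4 10, P5 9, P6 11

With modified divisor 866: modified quotas P1 7.464, P2 4.880, P3 2.179, P4 10.975, P5 9.520, P6 11.027.
Rounding down: P1 7, P2 4, P3 2, P4 10, P5 9, P6 11 (total 43).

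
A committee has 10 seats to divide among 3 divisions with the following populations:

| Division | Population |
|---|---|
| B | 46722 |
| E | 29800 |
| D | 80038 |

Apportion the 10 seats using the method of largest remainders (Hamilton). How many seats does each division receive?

Standard divisor: 156560 ÷ 10 = 15656.
Standard quotas: B 2.9843, E 1.9034, D 5.1123.
Lower quotas: B 2, E 1, D 5 (sum 8, leaving 2 seats).
Remainders in descending order: B 0.9843, E 0.9034, D 0.1123.
The surplus seats go to B, E.

B: 3; E: 2; D: 5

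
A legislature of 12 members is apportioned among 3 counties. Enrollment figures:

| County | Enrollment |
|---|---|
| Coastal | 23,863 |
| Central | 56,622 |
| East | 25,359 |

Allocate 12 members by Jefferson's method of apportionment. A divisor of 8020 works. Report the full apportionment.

Coastal 2, Central 7, East 3

With modified divisor 8020: modified quotas Coastal 2.975, Central 7.060, East 3.162.
Rounding down: Coastal 2, Central 7, East 3 (total 12).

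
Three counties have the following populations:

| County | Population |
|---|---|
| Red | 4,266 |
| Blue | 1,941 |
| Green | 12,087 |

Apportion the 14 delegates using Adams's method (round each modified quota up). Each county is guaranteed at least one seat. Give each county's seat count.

Red 3; Blue 2; Green 9

Standard divisor 18294/14 ≈ 1306.714; standard quotas: Red 3.265, Blue 1.485, Green 9.250.
Rounding up gives 4, 2, 10 = 16 seats, so the divisor must be adjusted.
With modified divisor 1500: modified quotas Red 2.844, Blue 1.294, Green 8.058.
Rounding up: Red 3, Blue 2, Green 9 (total 14).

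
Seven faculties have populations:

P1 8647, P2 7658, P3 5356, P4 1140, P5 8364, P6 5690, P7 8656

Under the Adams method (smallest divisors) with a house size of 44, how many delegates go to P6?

6

Standard divisor 45511/44 ≈ 1034.341; standard quotas: P1 8.360, P2 7.404, P3 5.178, P4 1.102, P5 8.086, P6 5.501, P7 8.369.
Rounding up gives 9, 8, 6, 2, 9, 6, 9 = 49 seats, so the divisor must be adjusted.
With modified divisor 1100: modified quotas P1 7.861, P2 6.962, P3 4.869, P4 1.036, P5 7.604, P6 5.173, P7 7.869.
Rounding up: P1 8, P2 7, P3 5, P4 2, P5 8, P6 6, P7 8 (total 44).
P6 receives 6.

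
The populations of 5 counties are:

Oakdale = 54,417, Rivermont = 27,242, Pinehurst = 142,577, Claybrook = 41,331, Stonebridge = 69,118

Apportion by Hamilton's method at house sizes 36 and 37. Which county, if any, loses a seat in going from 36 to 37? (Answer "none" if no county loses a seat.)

Claybrook

At 36 seats: Oakdale 6, Rivermont 3, Pinehurst 15, Claybrook 5, Stonebridge 7.
At 37 seats: Oakdale 6, Rivermont 3, Pinehurst 16, Claybrook 4, Stonebridge 8.
Claybrook drops from 5 to 4.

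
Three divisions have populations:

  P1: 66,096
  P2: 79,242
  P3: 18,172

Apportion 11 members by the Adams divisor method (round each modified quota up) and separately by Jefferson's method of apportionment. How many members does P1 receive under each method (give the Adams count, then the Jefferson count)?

4 and 5

Adams: P1 4, P2 5, P3 2.
Jefferson: P1 5, P2 5, P3 1.
P1 gets 4 under Adams and 5 under Jefferson.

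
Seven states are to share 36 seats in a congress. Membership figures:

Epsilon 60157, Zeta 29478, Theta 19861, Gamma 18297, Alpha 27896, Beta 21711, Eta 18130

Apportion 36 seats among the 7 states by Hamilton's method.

Epsilon: 11, Zeta: 6, Theta: 4, Gamma: 3, Alpha: 5, Beta: 4, Eta: 3

Standard divisor: 195530 ÷ 36 ≈ 5431.389.
Standard quotas: Epsilon 11.0758, Zeta 5.4273, Theta 3.6567, Gamma 3.3688, Alpha 5.1361, Beta 3.9973, Eta 3.3380.
Lower quotas: Epsilon 11, Zeta 5, Theta 3, Gamma 3, Alpha 5, Beta 3, Eta 3 (sum 33, leaving 3 seats).
Remainders in descending order: Beta 0.9973, Theta 0.6567, Zeta 0.4273, Gamma 0.3688, Eta 0.3380, Alpha 0.1361, Epsilon 0.0758.
The surplus seats go to Beta, Theta, Zeta.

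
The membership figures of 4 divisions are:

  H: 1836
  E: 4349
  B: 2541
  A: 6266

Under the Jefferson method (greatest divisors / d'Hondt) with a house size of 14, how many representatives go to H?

Standard divisor 14992/14 ≈ 1070.857; standard quotas: H 1.715, E 4.061, B 2.373, A 5.851.
Rounding down gives 1, 4, 2, 5 = 12 seats, so the divisor must be adjusted.
With modified divisor 900: modified quotas H 2.040, E 4.832, B 2.823, A 6.962.
Rounding down: H 2, E 4, B 2, A 6 (total 14).
H receives 2.

2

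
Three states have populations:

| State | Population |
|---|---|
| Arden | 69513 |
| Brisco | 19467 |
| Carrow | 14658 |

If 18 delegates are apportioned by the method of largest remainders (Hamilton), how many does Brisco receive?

Standard divisor: 103638 ÷ 18 ≈ 5757.667.
Standard quotas: Arden 12.0731, Brisco 3.3811, Carrow 2.5458.
Lower quotas: Arden 12, Brisco 3, Carrow 2 (sum 17, leaving 1 seat).
Remainders in descending order: Carrow 0.5458, Brisco 0.3811, Arden 0.0731.
The surplus seat goes to Carrow.
Brisco receives 3.

3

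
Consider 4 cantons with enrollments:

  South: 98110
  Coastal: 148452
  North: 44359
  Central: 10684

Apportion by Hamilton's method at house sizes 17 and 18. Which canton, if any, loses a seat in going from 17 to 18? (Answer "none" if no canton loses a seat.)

At 17 seats: South 6, Coastal 8, North 2, Central 1.
At 18 seats: South 6, Coastal 9, North 3, Central 0.
Central drops from 1 to 0.

Central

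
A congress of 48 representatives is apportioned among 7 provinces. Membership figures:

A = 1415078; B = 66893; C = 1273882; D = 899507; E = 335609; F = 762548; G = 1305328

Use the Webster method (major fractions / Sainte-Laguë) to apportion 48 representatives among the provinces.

Standard divisor 6058845/48 ≈ 126225.938; standard quotas: A 11.211, B 0.530, C 10.092, D 7.126, E 2.659, F 6.041, G 10.341.
Rounding to the nearest integer gives A 11, B 1, C 10, D 7, E 3, F 6, G 10 — total 48, matching the house size, so no adjustment is needed.

A 11; B 1; C 10; D 7; E 3; F 6; G 10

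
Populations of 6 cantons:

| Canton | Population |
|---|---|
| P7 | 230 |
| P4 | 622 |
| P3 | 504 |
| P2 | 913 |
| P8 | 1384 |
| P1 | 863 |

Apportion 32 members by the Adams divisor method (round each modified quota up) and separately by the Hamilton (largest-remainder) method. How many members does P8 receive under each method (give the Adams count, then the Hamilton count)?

Adams: P7 2, P4 5, P3 4, P2 6, P8 9, P1 6.
Hamilton: P7 2, P4 4, P3 4, P2 6, P8 10, P1 6.
P8 gets 9 under Adams and 10 under Hamilton.

9 and 10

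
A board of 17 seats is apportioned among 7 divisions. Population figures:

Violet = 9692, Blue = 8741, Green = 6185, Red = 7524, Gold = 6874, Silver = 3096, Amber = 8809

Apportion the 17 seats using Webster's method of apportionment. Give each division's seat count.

Standard divisor 50921/17 ≈ 2995.353; standard quotas: Violet 3.236, Blue 2.918, Green 2.065, Red 2.512, Gold 2.295, Silver 1.034, Amber 2.941.
Rounding to the nearest integer gives Violet 3, Blue 3, Green 2, Red 3, Gold 2, Silver 1, Amber 3 — total 17, matching the house size, so no adjustment is needed.

Violet: 3, Blue: 3, Green: 2, Red: 3, Gold: 2, Silver: 1, Amber: 3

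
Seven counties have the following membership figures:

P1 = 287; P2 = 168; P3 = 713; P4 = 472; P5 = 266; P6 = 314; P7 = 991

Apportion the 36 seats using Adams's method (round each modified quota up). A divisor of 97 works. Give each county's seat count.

With modified divisor 97: modified quotas P1 2.959, P2 1.732, P3 7.351, P4 4.866, P5 2.742, P6 3.237, P7 10.216.
Rounding up: P1 3, P2 2, P3 8, P4 5, P5 3, P6 4, P7 11 (total 36).

P1 3, P2 2, P3 8, P4 5, P5 3, P6 4, P7 11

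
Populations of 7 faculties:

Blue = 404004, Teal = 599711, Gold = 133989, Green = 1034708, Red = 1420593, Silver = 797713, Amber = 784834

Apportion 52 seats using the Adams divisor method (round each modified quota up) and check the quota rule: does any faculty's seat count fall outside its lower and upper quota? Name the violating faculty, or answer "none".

none

Standard quotas: Blue 4.059, Teal 6.025, Gold 1.346, Green 10.396, Red 14.273, Silver 8.015, Amber 7.885.
Adams allocation: Blue 4, Teal 6, Gold 2, Green 10, Red 14, Silver 8, Amber 8.
Every allocation lies between the lower and upper quota.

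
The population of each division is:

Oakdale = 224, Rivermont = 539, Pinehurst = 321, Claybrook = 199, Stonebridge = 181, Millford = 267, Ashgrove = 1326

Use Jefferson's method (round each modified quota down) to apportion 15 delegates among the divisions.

Standard divisor 3057/15 ≈ 203.8; standard quotas: Oakdale 1.099, Rivermont 2.645, Pinehurst 1.575, Claybrook 0.976, Stonebridge 0.888, Millford 1.310, Ashgrove 6.506.
Rounding down gives 1, 2, 1, 0, 0, 1, 6 = 11 seats, so the divisor must be adjusted.
With modified divisor 170: modified quotas Oakdale 1.318, Rivermont 3.171, Pinehurst 1.888, Claybrook 1.171, Stonebridge 1.065, Millford 1.571, Ashgrove 7.800.
Rounding down: Oakdale 1, Rivermont 3, Pinehurst 1, Claybrook 1, Stonebridge 1, Millford 1, Ashgrove 7 (total 15).

Oakdale=1, Rivermont=3, Pinehurst=1, Claybrook=1, Stonebridge=1, Millford=1, Ashgrove=7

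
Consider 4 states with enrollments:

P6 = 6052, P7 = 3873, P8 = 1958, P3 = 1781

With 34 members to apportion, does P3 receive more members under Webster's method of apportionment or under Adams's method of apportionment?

Adams

Webster: P6 15, P7 10, P8 5, P3 4.
Adams: P6 15, P7 9, P8 5, P3 5.
P3 gets 4 under Webster and 5 under Adams.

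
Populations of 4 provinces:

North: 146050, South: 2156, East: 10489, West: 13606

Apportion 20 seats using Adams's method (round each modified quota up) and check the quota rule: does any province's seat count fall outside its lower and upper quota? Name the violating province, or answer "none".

North

Standard quotas: North 16.953, South 0.250, East 1.218, West 1.579.
Adams allocation: North 15, South 1, East 2, West 2.
North has quota 16.953 (lower 16, upper 17) but receives 15 — outside the quota interval.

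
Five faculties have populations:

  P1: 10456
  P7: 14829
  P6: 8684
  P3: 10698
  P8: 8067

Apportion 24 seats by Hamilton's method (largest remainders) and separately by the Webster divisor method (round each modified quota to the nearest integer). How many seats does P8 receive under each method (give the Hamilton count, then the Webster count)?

3 and 4

Hamilton: P1 5, P7 7, P6 4, P3 5, P8 3.
Webster: P1 5, P7 6, P6 4, P3 5, P8 4.
P8 gets 3 under Hamilton and 4 under Webster.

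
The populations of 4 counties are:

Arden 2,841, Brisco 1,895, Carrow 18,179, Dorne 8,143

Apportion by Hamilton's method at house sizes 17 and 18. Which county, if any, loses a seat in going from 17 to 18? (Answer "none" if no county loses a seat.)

none

At 17 seats: Arden 2, Brisco 1, Carrow 10, Dorne 4.
At 18 seats: Arden 2, Brisco 1, Carrow 10, Dorne 5.
No county's allocation decreased.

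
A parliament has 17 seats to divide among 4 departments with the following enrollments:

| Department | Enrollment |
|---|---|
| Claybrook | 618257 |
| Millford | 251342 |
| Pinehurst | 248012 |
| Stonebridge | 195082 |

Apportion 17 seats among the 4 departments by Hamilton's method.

Claybrook 8; Millford 3; Pinehurst 3; Stonebridge 3

Standard divisor: 1312693 ÷ 17 ≈ 77217.235.
Standard quotas: Claybrook 8.0067, Millford 3.2550, Pinehurst 3.2119, Stonebridge 2.5264.
Lower quotas: Claybrook 8, Millford 3, Pinehurst 3, Stonebridge 2 (sum 16, leaving 1 seat).
Remainders in descending order: Stonebridge 0.5264, Millford 0.2550, Pinehurst 0.2119, Claybrook 0.0067.
Largest remainder: Stonebridge receives the extra seat.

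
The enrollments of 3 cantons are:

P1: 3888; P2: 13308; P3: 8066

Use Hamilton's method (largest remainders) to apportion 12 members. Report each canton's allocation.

P1 2, P2 6, P3 4

The standard divisor is 25262/12 ≈ 2105.167.
Standard quotas: P1 1.8469, P2 6.3216, P3 3.8315.
Lower quotas: P1 1, P2 6, P3 3 (sum 10, leaving 2 seats).
Remainders in descending order: P1 0.8469, P3 0.8315, P2 0.3216.
Largest remainders: P1, P3 receive the extra seats.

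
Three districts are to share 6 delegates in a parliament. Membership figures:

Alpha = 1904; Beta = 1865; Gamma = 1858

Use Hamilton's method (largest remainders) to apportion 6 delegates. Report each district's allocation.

The standard divisor is 5627/6 ≈ 937.833.
Standard quotas: Alpha 2.030, Beta 1.989, Gamma 1.981.
Lower quotas: Alpha 2, Beta 1, Gamma 1 (sum 4, leaving 2 seats).
Remainders in descending order: Beta 0.989, Gamma 0.981, Alpha 0.030.
Largest remainders: Beta, Gamma receive the extra seats.

Alpha: 2, Beta: 2, Gamma: 2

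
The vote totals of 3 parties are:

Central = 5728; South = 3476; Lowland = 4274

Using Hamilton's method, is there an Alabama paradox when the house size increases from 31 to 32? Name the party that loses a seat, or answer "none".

At 31 seats: Central 13, South 8, Lowland 10.
At 32 seats: Central 14, South 8, Lowland 10.
No party's allocation decreased.

none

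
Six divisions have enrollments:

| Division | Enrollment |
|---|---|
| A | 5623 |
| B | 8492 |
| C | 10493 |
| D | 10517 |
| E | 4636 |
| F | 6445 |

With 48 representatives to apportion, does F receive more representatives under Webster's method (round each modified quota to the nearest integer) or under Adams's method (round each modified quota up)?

Adams

Webster: A 6, B 9, C 11, D 11, E 5, F 6.
Adams: A 6, B 9, C 10, D 11, E 5, F 7.
F gets 6 under Webster and 7 under Adams.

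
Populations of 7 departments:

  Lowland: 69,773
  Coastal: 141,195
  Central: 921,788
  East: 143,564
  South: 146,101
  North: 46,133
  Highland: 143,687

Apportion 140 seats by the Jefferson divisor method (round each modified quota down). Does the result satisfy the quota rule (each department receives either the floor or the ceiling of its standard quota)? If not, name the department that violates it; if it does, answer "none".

Central

Standard quotas: Lowland 6.059, Coastal 12.261, Central 80.044, East 12.466, South 12.687, North 4.006, Highland 12.477.
Jefferson allocation: Lowland 6, Coastal 12, Central 82, East 12, South 12, North 4, Highland 12.
Central has quota 80.044 (lower 80, upper 81) but receives 82 — outside the quota interval.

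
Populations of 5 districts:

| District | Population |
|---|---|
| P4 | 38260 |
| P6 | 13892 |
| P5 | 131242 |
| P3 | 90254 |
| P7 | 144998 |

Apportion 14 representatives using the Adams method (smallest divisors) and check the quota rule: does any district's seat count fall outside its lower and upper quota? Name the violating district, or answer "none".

none

Standard quotas: P4 1.279, P6 0.465, P5 4.389, P3 3.018, P7 4.849.
Adams allocation: P4 2, P6 1, P5 4, P3 3, P7 4.
Every allocation lies between the lower and upper quota.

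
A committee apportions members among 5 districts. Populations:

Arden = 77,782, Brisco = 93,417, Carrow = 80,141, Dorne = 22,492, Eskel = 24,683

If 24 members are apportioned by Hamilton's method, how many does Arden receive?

6

The standard divisor is 298515/24 ≈ 12438.125.
Standard quotas: Arden 6.2535, Brisco 7.5105, Carrow 6.4432, Dorne 1.8083, Eskel 1.9845.
Lower quotas: Arden 6, Brisco 7, Carrow 6, Dorne 1, Eskel 1 (sum 21, leaving 3 seats).
Remainders in descending order: Eskel 0.9845, Dorne 0.8083, Brisco 0.5105, Carrow 0.4432, Arden 0.2535.
Largest remainders: Eskel, Dorne, Brisco receive the extra seats.
Arden receives 6.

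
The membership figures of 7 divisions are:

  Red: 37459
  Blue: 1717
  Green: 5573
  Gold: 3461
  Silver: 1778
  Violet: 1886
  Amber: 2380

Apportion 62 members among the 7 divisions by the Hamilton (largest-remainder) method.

The standard divisor is 54254/62 ≈ 875.065.
Standard quotas: Red 42.8071, Blue 1.9621, Green 6.3687, Gold 3.9551, Silver 2.0319, Violet 2.1553, Amber 2.7198.
Lower quotas: Red 42, Blue 1, Green 6, Gold 3, Silver 2, Violet 2, Amber 2 (sum 58, leaving 4 seats).
Remainders in descending order: Blue 0.9621, Gold 0.9551, Red 0.8071, Amber 0.7198, Green 0.3687, Violet 0.1553, Silver 0.0319.
Largest remainders: Blue, Gold, Red, Amber receive the extra seats.

Red: 43, Blue: 2, Green: 6, Gold: 4, Silver: 2, Violet: 2, Amber: 3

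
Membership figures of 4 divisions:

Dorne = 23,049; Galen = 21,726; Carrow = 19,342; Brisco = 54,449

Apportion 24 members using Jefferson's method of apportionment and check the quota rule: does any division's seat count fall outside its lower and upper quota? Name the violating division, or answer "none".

none

Standard quotas: Dorne 4.666, Galen 4.398, Carrow 3.915, Brisco 11.022.
Jefferson allocation: Dorne 5, Galen 4, Carrow 4, Brisco 11.
Every allocation lies between the lower and upper quota.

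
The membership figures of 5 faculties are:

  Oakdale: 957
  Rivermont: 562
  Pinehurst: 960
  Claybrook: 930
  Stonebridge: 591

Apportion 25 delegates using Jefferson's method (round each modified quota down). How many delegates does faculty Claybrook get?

6

Standard divisor 4000/25 ≈ 160; standard quotas: Oakdale 5.981, Rivermont 3.513, Pinehurst 6.000, Claybrook 5.812, Stonebridge 3.694.
Rounding down gives 5, 3, 6, 5, 3 = 22 seats, so the divisor must be adjusted.
With modified divisor 144: modified quotas Oakdale 6.646, Rivermont 3.903, Pinehurst 6.667, Claybrook 6.458, Stonebridge 4.104.
Rounding down: Oakdale 6, Rivermont 3, Pinehurst 6, Claybrook 6, Stonebridge 4 (total 25).
Claybrook receives 6.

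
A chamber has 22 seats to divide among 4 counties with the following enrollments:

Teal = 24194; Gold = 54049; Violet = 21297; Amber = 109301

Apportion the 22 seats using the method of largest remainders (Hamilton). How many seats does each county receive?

Teal: 3; Gold: 6; Violet: 2; Amber: 11

Standard divisor: 208841 ÷ 22 ≈ 9492.773.
Standard quotas: Teal 2.5487, Gold 5.6937, Violet 2.2435, Amber 11.5141.
Lower quotas: Teal 2, Gold 5, Violet 2, Amber 11 (sum 20, leaving 2 seats).
Remainders in descending order: Gold 0.6937, Teal 0.5487, Amber 0.5141, Violet 0.2435.
The surplus seats go to Gold, Teal.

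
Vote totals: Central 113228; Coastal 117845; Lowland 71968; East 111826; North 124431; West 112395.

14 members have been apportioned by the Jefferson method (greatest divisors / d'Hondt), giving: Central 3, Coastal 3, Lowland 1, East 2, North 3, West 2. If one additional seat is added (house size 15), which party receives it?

West

Priority for the next seat is population ÷ (current seats + 1).
Priorities: Central 28307.000, Coastal 29461.250, Lowland 35984.000, East 37275.333, North 31107.750, West 37465.000.
Highest priority: West.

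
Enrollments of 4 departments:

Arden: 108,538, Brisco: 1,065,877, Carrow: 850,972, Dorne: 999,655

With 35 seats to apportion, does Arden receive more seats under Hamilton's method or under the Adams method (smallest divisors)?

Adams

Hamilton: Arden 1, Brisco 12, Carrow 10, Dorne 12.
Adams: Arden 2, Brisco 12, Carrow 10, Dorne 11.
Arden gets 1 under Hamilton and 2 under Adams.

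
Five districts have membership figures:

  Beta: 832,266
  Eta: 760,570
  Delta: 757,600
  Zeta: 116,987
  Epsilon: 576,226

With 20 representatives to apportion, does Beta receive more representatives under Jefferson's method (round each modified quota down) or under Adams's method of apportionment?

Jefferson

Jefferson: Beta 6, Eta 5, Delta 5, Zeta 0, Epsilon 4.
Adams: Beta 5, Eta 5, Delta 5, Zeta 1, Epsilon 4.
Beta gets 6 under Jefferson and 5 under Adams.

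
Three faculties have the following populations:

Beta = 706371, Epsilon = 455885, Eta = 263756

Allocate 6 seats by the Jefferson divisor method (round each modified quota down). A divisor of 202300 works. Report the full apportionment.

Beta 3, Epsilon 2, Eta 1

With modified divisor 202300: modified quotas Beta 3.492, Epsilon 2.254, Eta 1.304.
Rounding down: Beta 3, Epsilon 2, Eta 1 (total 6).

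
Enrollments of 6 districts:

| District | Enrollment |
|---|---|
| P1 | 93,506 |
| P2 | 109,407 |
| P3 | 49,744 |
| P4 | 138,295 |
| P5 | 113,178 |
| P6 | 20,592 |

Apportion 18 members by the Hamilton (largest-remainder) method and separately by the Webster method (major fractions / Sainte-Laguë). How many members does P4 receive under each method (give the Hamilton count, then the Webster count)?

Hamilton: P1 3, P2 4, P3 2, P4 5, P5 4, P6 0.
Webster: P1 3, P2 4, P3 2, P4 4, P5 4, P6 1.
P4 gets 5 under Hamilton and 4 under Webster.

5 and 4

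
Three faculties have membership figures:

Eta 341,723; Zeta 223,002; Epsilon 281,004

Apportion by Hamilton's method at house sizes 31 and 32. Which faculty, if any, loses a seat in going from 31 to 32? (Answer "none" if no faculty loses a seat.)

none

At 31 seats: Eta 13, Zeta 8, Epsilon 10.
At 32 seats: Eta 13, Zeta 8, Epsilon 11.
No faculty's allocation decreased.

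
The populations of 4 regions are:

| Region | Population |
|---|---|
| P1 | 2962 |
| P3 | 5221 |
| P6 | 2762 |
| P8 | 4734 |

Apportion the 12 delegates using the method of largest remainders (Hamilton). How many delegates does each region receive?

Standard divisor: 15679 ÷ 12 ≈ 1306.583.
Standard quotas: P1 2.2670, P3 3.9959, P6 2.1139, P8 3.6232.
Lower quotas: P1 2, P3 3, P6 2, P8 3 (sum 10, leaving 2 seats).
Remainders in descending order: P3 0.9959, P8 0.6232, P1 0.2670, P6 0.1139.
The surplus seats go to P3, P8.

P1 2, P3 4, P6 2, P8 4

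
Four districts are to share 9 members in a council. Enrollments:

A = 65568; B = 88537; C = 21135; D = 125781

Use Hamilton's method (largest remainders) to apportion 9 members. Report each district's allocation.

A=2, B=3, C=0, D=4

The standard divisor is 301021/9 ≈ 33446.778.
Standard quotas: A 1.9604, B 2.6471, C 0.6319, D 3.7606.
Lower quotas: A 1, B 2, C 0, D 3 (sum 6, leaving 3 seats).
Remainders in descending order: A 0.9604, D 0.7606, B 0.6471, C 0.6319.
Largest remainders: A, D, B receive the extra seats.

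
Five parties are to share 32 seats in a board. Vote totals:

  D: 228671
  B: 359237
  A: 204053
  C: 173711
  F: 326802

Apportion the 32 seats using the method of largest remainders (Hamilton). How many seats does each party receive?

D 6, B 9, A 5, C 4, F 8

Total 1292474; standard divisor 1292474/32 ≈ 40389.812.
Standard quotas: D 5.6616, B 8.8942, A 5.0521, C 4.3009, F 8.0912.
Lower quotas: D 5, B 8, A 5, C 4, F 8 (sum 30, leaving 2 seats).
Remainders in descending order: B 0.8942, D 0.6616, C 0.3009, F 0.0912, A 0.0521.
The surplus seats go to B, D.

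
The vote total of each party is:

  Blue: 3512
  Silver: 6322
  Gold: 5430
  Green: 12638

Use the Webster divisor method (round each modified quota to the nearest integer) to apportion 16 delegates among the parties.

Standard divisor 27902/16 ≈ 1743.875; standard quotas: Blue 2.014, Silver 3.625, Gold 3.114, Green 7.247.
Rounding to the nearest integer gives Blue 2, Silver 4, Gold 3, Green 7 — total 16, matching the house size, so no adjustment is needed.

Blue 2; Silver 4; Gold 3; Green 7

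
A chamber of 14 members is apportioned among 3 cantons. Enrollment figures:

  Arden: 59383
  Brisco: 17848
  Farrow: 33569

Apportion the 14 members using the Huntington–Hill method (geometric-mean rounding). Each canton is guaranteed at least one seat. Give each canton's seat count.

Arden 8; Brisco 2; Farrow 4

With divisor 7721: modified quotas Arden 7.691, Brisco 2.312, Farrow 4.348.
Geometric-mean thresholds: Arden √(7·8)=7.483, Brisco √(2·3)=2.449, Farrow √(4·5)=4.472.
Each quota rounded against its threshold gives Arden 8, Brisco 2, Farrow 4 (total 14).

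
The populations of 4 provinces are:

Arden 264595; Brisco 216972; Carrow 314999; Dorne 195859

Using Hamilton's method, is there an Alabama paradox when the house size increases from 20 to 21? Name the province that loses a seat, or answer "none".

At 20 seats: Arden 5, Brisco 5, Carrow 6, Dorne 4.
At 21 seats: Arden 6, Brisco 4, Carrow 7, Dorne 4.
Brisco drops from 5 to 4.

Brisco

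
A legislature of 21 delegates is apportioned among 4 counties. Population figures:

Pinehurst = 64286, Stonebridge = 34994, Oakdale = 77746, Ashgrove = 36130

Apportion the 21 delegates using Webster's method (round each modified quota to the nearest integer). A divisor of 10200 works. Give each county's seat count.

Pinehurst=6, Stonebridge=3, Oakdale=8, Ashgrove=4

With modified divisor 10200: modified quotas Pinehurst 6.303, Stonebridge 3.431, Oakdale 7.622, Ashgrove 3.542.
Rounding to the nearest integer: Pinehurst 6, Stonebridge 3, Oakdale 8, Ashgrove 4 (total 21).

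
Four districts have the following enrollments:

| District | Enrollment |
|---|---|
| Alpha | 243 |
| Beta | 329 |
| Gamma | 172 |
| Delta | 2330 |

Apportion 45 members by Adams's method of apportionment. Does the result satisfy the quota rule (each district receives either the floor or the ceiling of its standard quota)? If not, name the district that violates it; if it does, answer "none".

Delta

Standard quotas: Alpha 3.557, Beta 4.816, Gamma 2.518, Delta 34.109.
Adams allocation: Alpha 4, Beta 5, Gamma 3, Delta 33.
Delta has quota 34.109 (lower 34, upper 35) but receives 33 — outside the quota interval.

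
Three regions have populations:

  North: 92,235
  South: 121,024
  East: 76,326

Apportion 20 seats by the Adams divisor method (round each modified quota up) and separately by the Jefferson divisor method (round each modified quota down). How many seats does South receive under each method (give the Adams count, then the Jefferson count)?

Adams: North 7, South 8, East 5.
Jefferson: North 6, South 9, East 5.
South gets 8 under Adams and 9 under Jefferson.

8 and 9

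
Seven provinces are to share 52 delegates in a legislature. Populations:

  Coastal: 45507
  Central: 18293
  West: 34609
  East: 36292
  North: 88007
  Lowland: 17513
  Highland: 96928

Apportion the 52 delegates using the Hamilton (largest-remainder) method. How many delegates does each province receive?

Standard divisor: 337149 ÷ 52 ≈ 6483.635.
Standard quotas: Coastal 7.0187, Central 2.8214, West 5.3379, East 5.5975, North 13.5737, Lowland 2.7011, Highland 14.9496.
Lower quotas: Coastal 7, Central 2, West 5, East 5, North 13, Lowland 2, Highland 14 (sum 48, leaving 4 seats).
Remainders in descending order: Highland 0.9496, Central 0.8214, Lowland 0.7011, East 0.5975, North 0.5737, West 0.3379, Coastal 0.0187.
The surplus seats go to Highland, Central, Lowland, East.

Coastal=7; Central=3; West=5; East=6; North=13; Lowland=3; Highland=15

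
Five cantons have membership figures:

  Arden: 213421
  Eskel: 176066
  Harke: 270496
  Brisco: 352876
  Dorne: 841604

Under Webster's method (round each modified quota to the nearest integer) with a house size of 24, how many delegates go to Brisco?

5

Standard divisor 1854463/24 ≈ 77269.292; standard quotas: Arden 2.762, Eskel 2.279, Harke 3.501, Brisco 4.567, Dorne 10.892.
Rounding to the nearest integer gives 3, 2, 4, 5, 11 = 25 seats, so the divisor must be adjusted.
With modified divisor 77900: modified quotas Arden 2.740, Eskel 2.260, Harke 3.472, Brisco 4.530, Dorne 10.804.
Rounding to the nearest integer: Arden 3, Eskel 2, Harke 3, Brisco 5, Dorne 11 (total 24).
Brisco receives 5.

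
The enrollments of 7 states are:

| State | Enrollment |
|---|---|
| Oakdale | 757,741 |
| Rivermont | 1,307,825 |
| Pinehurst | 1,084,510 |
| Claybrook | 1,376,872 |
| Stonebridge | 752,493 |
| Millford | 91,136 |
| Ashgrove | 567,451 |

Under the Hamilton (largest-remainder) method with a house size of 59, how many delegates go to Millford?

Total 5938028; standard divisor 5938028/59 ≈ 100644.542.
Standard quotas: Oakdale 7.5289, Rivermont 12.9945, Pinehurst 10.7756, Claybrook 13.6805, Stonebridge 7.4767, Millford 0.9055, Ashgrove 5.6382.
Lower quotas: Oakdale 7, Rivermont 12, Pinehurst 10, Claybrook 13, Stonebridge 7, Millford 0, Ashgrove 5 (sum 54, leaving 5 seats).
Remainders in descending order: Rivermont 0.9945, Millford 0.9055, Pinehurst 0.7756, Claybrook 0.6805, Ashgrove 0.6382, Oakdale 0.5289, Stonebridge 0.4767.
Largest remainders: Rivermont, Millford, Pinehurst, Claybrook, Ashgrove receive the extra seats.
Millford receives 1.

1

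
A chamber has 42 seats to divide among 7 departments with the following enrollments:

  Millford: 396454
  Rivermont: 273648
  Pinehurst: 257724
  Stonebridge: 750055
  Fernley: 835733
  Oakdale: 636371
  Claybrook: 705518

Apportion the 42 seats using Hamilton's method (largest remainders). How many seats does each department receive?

The standard divisor is 3855503/42 ≈ 91797.69.
Standard quotas: Millford 4.3188, Rivermont 2.9810, Pinehurst 2.8075, Stonebridge 8.1707, Fernley 9.1041, Oakdale 6.9323, Claybrook 7.6856.
Lower quotas: Millford 4, Rivermont 2, Pinehurst 2, Stonebridge 8, Fernley 9, Oakdale 6, Claybrook 7 (sum 38, leaving 4 seats).
Remainders in descending order: Rivermont 0.9810, Oakdale 0.9323, Pinehurst 0.8075, Claybrook 0.6856, Millford 0.3188, Stonebridge 0.1707, Fernley 0.1041.
Largest remainders: Rivermont, Oakdale, Pinehurst, Claybrook receive the extra seats.

Millford: 4; Rivermont: 3; Pinehurst: 3; Stonebridge: 8; Fernley: 9; Oakdale: 7; Claybrook: 8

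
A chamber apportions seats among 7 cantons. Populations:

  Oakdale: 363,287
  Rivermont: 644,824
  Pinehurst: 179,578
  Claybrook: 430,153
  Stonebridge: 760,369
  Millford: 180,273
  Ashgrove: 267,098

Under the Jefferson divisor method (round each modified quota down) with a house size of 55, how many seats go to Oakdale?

Standard divisor 2825582/55 ≈ 51374.218; standard quotas: Oakdale 7.071, Rivermont 12.552, Pinehurst 3.495, Claybrook 8.373, Stonebridge 14.801, Millford 3.509, Ashgrove 5.199.
Rounding down gives 7, 12, 3, 8, 14, 3, 5 = 52 seats, so the divisor must be adjusted.
With modified divisor 47660: modified quotas Oakdale 7.622, Rivermont 13.530, Pinehurst 3.768, Claybrook 9.025, Stonebridge 15.954, Millford 3.782, Ashgrove 5.604.
Rounding down: Oakdale 7, Rivermont 13, Pinehurst 3, Claybrook 9, Stonebridge 15, Millford 3, Ashgrove 5 (total 55).
Oakdale receives 7.

7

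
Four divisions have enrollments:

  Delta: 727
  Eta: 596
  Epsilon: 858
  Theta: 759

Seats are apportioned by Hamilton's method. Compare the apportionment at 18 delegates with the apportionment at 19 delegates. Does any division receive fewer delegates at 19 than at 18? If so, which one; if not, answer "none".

At 18 seats: Delta 4, Eta 4, Epsilon 5, Theta 5.
At 19 seats: Delta 5, Eta 4, Epsilon 5, Theta 5.
No division's allocation decreased.

none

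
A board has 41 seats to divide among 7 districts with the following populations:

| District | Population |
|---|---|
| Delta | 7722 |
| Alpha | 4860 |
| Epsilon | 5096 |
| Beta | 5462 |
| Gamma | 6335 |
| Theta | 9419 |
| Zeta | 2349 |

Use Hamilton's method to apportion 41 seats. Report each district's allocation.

The standard divisor is 41243/41 ≈ 1005.927.
Standard quotas: Delta 7.6765, Alpha 4.8314, Epsilon 5.0660, Beta 5.4298, Gamma 6.2977, Theta 9.3635, Zeta 2.3352.
Lower quotas: Delta 7, Alpha 4, Epsilon 5, Beta 5, Gamma 6, Theta 9, Zeta 2 (sum 38, leaving 3 seats).
Remainders in descending order: Alpha 0.8314, Delta 0.6765, Beta 0.4298, Theta 0.3635, Zeta 0.3352, Gamma 0.2977, Epsilon 0.0660.
The surplus seats go to Alpha, Delta, Beta.

Delta 8, Alpha 5, Epsilon 5, Beta 6, Gamma 6, Theta 9, Zeta 2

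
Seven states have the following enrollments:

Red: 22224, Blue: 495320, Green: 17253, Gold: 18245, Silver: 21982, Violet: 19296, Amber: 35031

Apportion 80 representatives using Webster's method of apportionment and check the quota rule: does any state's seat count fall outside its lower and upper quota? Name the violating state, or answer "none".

Standard quotas: Red 2.825, Blue 62.963, Green 2.193, Gold 2.319, Silver 2.794, Violet 2.453, Amber 4.453.
Webster allocation: Red 3, Blue 64, Green 2, Gold 2, Silver 3, Violet 2, Amber 4.
Blue has quota 62.963 (lower 62, upper 63) but receives 64 — outside the quota interval.

Blue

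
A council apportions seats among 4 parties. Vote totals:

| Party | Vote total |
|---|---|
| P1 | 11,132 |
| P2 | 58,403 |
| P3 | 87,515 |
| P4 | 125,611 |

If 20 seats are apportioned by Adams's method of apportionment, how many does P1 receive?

1

Standard divisor 282661/20 ≈ 14133.05; standard quotas: P1 0.788, P2 4.132, P3 6.192, P4 8.888.
Rounding up gives 1, 5, 7, 9 = 22 seats, so the divisor must be adjusted.
With modified divisor 15200: modified quotas P1 0.732, P2 3.842, P3 5.758, P4 8.264.
Rounding up: P1 1, P2 4, P3 6, P4 9 (total 20).
P1 receives 1.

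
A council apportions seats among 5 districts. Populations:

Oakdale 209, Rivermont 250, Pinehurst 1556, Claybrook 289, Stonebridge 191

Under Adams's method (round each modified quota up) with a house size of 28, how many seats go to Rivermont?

Standard divisor 2495/28 ≈ 89.107; standard quotas: Oakdale 2.345, Rivermont 2.806, Pinehurst 17.462, Claybrook 3.243, Stonebridge 2.143.
Rounding up gives 3, 3, 18, 4, 3 = 31 seats, so the divisor must be adjusted.
With modified divisor 97: modified quotas Oakdale 2.155, Rivermont 2.577, Pinehurst 16.041, Claybrook 2.979, Stonebridge 1.969.
Rounding up: Oakdale 3, Rivermont 3, Pinehurst 17, Claybrook 3, Stonebridge 2 (total 28).
Rivermont receives 3.

3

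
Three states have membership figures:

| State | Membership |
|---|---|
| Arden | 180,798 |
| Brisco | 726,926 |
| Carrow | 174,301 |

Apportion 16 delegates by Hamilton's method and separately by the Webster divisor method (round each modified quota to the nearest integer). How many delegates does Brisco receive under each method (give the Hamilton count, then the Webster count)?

11 and 10

Hamilton: Arden 3, Brisco 11, Carrow 2.
Webster: Arden 3, Brisco 10, Carrow 3.
Brisco gets 11 under Hamilton and 10 under Webster.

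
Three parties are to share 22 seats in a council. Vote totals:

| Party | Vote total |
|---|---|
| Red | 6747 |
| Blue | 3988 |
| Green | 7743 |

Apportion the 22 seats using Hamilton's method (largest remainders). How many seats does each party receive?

Red: 8, Blue: 5, Green: 9

Total 18478; standard divisor 18478/22 ≈ 839.909.
Standard quotas: Red 8.0330, Blue 4.7481, Green 9.2189.
Lower quotas: Red 8, Blue 4, Green 9 (sum 21, leaving 1 seat).
Remainders in descending order: Blue 0.7481, Green 0.2189, Red 0.0330.
The surplus seat goes to Blue.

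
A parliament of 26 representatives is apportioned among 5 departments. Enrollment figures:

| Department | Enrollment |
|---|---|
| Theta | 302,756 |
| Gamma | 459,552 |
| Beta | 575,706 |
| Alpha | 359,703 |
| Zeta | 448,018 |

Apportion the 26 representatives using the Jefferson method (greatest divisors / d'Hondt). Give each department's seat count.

Theta: 4, Gamma: 6, Beta: 7, Alpha: 4, Zeta: 5

Standard divisor 2145735/26 ≈ 82528.269; standard quotas: Theta 3.669, Gamma 5.568, Beta 6.976, Alpha 4.359, Zeta 5.429.
Rounding down gives 3, 5, 6, 4, 5 = 23 seats, so the divisor must be adjusted.
With modified divisor 75200: modified quotas Theta 4.026, Gamma 6.111, Beta 7.656, Alpha 4.783, Zeta 5.958.
Rounding down: Theta 4, Gamma 6, Beta 7, Alpha 4, Zeta 5 (total 26).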